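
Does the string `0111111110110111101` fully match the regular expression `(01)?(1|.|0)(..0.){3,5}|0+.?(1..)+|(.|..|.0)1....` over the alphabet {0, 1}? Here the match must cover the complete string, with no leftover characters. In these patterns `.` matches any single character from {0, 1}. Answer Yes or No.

Yes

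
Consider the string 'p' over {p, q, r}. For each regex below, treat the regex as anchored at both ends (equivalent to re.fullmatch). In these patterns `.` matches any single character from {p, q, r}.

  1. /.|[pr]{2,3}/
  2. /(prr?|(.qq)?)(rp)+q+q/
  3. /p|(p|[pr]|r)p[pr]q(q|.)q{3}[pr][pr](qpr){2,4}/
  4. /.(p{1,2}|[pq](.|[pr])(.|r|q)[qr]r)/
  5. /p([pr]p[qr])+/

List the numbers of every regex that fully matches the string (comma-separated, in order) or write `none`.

1 → match
2 → no match — must end with 'qq'
3 → match
4 → no match
5 → no match

1, 3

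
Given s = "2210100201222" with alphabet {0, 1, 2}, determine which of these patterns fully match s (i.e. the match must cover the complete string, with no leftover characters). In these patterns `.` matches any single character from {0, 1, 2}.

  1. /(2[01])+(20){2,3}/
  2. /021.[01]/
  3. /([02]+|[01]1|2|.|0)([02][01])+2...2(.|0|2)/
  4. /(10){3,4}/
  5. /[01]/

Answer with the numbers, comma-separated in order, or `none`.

3

1 → no match — must end with "20"
2 → no match — must start with "021"
3 → match
4 → no match — must start with "10"
5 → no match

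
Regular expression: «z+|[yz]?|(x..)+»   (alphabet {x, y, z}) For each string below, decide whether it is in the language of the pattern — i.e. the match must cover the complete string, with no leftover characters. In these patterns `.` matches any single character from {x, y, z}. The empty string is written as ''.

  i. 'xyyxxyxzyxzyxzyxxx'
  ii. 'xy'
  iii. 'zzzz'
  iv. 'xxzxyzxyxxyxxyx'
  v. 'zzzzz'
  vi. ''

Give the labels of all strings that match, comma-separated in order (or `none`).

i, iii, iv, v, vi

i → match
ii. 'xy' → no match
iii. 'zzzz' → match
iv → match
v. 'zzzzz' → match
vi. '' → match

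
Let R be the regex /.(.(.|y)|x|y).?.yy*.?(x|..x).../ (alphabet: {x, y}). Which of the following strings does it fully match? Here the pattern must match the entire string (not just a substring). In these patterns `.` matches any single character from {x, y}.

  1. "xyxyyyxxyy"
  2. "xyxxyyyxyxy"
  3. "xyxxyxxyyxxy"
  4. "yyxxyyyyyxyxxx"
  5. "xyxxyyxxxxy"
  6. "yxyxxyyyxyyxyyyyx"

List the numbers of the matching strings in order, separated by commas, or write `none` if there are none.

1 → match
2 → match
3 → no match
4 → no match
5 → match
6 → no match

1, 2, 5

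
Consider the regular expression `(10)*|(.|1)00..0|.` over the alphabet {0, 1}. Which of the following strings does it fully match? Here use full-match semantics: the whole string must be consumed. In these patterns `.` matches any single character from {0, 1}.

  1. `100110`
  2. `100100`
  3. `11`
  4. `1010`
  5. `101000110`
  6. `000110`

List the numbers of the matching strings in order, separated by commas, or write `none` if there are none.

1. `100110` → match
2. `100100` → match
3. `11` → no match
4. `1010` → match
5. `101000110` → no match
6. `000110` → match

1, 2, 4, 6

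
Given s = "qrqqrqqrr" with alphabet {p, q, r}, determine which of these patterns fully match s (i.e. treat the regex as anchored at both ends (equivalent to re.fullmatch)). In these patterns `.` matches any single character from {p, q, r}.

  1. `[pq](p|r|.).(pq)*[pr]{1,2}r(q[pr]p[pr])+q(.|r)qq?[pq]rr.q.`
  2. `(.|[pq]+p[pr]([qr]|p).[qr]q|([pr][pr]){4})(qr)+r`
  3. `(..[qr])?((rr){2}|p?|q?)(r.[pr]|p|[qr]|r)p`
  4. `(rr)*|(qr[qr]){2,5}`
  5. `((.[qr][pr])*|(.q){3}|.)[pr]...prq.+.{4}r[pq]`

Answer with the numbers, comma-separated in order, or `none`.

1 → no match
2 → no match
3 → no match — must end with "p"
4 → match
5 → no match

4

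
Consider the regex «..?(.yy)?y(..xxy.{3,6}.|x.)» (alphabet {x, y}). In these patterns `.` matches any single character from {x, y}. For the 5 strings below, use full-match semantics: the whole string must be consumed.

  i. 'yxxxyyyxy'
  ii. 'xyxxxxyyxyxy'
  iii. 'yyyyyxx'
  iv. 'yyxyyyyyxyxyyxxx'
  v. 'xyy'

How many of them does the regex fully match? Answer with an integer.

i → no match
ii → match
iii → match
iv → no match
v → no match
Total matched: 2

2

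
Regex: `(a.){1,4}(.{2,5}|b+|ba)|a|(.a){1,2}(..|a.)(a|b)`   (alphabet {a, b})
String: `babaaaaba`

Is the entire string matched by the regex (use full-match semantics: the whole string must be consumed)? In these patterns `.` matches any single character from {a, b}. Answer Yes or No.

No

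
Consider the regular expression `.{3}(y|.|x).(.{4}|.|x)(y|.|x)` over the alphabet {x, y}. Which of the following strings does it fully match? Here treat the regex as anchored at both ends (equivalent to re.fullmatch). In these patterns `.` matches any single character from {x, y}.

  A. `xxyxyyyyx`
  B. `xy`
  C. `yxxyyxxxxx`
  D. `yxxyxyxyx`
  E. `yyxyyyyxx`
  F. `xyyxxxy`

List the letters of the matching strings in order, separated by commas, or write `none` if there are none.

A → no match
B → no match
C → match
D → no match
E → no match
F → match

C, F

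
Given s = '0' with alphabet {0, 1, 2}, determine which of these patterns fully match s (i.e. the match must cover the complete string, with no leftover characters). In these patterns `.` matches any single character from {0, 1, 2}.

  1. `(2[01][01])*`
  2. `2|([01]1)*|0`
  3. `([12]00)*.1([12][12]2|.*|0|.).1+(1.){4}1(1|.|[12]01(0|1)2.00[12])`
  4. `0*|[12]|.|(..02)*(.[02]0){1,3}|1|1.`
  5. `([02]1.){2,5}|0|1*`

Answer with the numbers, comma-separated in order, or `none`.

2, 4, 5

1 → no match
2 → match
3 → no match
4 → match
5 → match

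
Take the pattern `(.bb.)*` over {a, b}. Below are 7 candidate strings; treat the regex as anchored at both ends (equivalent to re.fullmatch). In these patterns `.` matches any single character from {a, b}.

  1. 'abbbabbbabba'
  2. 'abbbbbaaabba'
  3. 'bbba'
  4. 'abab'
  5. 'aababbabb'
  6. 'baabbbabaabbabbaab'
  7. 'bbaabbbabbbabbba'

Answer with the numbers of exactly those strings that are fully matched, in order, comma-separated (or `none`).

1 → match
2 → no match
3 → match
4 → no match
5 → no match
6 → no match
7 → no match

1, 3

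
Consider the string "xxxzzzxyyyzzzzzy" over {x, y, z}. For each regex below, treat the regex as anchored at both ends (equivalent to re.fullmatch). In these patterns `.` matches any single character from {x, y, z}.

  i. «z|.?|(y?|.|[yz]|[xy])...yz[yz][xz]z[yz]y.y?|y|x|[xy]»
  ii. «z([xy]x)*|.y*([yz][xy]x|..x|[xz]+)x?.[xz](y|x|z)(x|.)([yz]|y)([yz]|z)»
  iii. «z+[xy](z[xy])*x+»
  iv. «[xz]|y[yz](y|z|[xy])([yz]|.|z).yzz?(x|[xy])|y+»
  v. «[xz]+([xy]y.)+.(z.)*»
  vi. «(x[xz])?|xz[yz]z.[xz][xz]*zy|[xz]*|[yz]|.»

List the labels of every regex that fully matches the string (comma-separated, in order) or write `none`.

i → no match
ii → no match
iii → no match — must start with "z"
iv → no match
v → match
vi → no match

v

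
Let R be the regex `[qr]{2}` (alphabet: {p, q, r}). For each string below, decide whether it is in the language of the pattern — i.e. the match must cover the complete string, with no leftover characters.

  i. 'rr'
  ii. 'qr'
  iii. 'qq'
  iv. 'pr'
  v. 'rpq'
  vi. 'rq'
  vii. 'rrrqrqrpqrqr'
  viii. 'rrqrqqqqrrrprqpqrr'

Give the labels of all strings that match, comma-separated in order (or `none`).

i. 'rr' → match
ii. 'qr' → match
iii. 'qq' → match
iv. 'pr' → no match
v. 'rpq' → no match
vi. 'rq' → match
vii. 'rrrqrqrpqrqr' → no match
viii → no match

i, ii, iii, vi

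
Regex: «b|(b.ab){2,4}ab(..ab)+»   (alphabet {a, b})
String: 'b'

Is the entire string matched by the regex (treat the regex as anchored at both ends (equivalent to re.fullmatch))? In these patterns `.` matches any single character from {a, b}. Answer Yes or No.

Yes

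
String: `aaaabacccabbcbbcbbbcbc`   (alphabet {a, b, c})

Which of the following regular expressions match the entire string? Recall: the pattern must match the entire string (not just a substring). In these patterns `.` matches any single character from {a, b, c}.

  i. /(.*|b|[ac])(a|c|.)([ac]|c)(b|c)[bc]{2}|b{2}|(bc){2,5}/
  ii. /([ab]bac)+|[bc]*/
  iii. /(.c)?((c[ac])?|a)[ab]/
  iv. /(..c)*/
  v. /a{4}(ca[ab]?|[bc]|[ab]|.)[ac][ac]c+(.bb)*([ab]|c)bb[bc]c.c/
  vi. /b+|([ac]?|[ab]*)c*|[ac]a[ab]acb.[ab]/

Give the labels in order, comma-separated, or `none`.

v

i → no match
ii → no match
iii → no match
iv → no match
v → match
vi → no match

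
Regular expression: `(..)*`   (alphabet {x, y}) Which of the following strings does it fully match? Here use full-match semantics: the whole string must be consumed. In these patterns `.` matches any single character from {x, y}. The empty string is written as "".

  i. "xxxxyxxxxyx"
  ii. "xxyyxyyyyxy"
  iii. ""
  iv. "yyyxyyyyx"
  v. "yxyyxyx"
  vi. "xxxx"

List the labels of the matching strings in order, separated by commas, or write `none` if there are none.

iii, vi

i → no match
ii → no match
iii → match
iv → no match
v → no match
vi → match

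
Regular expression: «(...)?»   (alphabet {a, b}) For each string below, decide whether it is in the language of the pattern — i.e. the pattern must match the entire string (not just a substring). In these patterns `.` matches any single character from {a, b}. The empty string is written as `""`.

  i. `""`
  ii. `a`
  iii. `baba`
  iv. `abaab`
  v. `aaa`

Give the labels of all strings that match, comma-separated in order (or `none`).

i, v

i → match
ii → no match
iii → no match
iv → no match
v → match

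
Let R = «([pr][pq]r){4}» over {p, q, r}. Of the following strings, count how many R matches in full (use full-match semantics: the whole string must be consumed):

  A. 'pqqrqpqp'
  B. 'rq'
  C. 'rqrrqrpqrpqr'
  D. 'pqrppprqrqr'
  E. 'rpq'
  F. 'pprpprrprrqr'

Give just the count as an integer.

2

A → no match — must end with 'r'
B → no match — must end with 'r'
C → match
D → no match
E → no match — must end with 'r'
F → match
Total matched: 2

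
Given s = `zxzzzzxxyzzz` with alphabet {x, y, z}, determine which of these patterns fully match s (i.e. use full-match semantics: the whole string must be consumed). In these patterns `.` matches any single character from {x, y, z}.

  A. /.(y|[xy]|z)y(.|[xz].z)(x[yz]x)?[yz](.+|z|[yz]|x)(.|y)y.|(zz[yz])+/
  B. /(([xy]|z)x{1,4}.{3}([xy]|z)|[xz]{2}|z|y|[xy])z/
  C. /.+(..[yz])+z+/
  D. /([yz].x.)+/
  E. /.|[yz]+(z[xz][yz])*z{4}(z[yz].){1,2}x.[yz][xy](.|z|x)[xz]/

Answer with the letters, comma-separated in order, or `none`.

A → no match
B → no match
C → match
D → no match
E → no match

C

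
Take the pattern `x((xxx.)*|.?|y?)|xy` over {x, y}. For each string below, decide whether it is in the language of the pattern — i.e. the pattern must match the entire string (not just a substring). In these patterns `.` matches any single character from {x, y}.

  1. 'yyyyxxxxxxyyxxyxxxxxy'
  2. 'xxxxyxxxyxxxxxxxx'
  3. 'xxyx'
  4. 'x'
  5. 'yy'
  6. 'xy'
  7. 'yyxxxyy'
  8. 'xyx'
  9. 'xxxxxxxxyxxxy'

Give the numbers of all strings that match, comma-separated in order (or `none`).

2, 4, 6, 9

1 → no match
2 → match
3. 'xxyx' → no match
4. 'x' → match
5. 'yy' → no match
6. 'xy' → match
7. 'yyxxxyy' → no match
8. 'xyx' → no match
9 → match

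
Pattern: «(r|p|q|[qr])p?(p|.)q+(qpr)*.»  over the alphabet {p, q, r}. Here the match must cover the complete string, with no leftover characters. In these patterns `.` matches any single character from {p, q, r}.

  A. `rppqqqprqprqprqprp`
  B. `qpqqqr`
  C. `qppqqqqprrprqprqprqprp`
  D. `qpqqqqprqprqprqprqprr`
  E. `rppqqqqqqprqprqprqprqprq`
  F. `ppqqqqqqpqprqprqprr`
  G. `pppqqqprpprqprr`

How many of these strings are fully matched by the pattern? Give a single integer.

A → match
B → match
C → no match
D → match
E → match
F → no match
G → no match
Total matched: 4

4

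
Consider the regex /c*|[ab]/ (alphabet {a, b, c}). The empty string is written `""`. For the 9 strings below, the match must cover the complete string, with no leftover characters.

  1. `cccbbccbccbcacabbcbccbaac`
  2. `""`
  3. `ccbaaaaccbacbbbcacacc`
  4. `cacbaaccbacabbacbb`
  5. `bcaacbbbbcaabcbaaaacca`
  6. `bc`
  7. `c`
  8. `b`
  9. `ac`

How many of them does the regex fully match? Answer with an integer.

3

1 → no match
2 → match
3 → no match
4 → no match
5 → no match
6 → no match
7 → match
8 → match
9 → no match
Total matched: 3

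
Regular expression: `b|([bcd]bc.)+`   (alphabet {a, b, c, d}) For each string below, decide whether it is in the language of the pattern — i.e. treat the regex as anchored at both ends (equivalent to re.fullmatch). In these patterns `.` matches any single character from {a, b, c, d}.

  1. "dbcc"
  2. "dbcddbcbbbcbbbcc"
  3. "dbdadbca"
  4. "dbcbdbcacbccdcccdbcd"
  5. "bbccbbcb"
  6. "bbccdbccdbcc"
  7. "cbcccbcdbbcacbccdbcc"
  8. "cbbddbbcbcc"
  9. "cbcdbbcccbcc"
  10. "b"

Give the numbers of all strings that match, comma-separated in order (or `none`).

1 → match
2 → match
3 → no match
4 → no match
5 → match
6 → match
7 → match
8 → no match
9 → match
10 → match

1, 2, 5, 6, 7, 9, 10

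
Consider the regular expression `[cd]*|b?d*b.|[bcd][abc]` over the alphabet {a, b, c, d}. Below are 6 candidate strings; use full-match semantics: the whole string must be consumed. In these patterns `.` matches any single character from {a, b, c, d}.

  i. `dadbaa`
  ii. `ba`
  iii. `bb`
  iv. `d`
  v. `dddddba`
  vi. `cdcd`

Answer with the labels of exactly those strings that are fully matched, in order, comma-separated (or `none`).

i → no match
ii → match
iii → match
iv → match
v → match
vi → match

ii, iii, iv, v, vi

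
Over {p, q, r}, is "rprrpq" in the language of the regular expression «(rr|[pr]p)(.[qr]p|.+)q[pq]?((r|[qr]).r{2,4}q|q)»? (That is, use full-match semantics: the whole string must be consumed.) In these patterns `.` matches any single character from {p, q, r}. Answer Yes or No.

No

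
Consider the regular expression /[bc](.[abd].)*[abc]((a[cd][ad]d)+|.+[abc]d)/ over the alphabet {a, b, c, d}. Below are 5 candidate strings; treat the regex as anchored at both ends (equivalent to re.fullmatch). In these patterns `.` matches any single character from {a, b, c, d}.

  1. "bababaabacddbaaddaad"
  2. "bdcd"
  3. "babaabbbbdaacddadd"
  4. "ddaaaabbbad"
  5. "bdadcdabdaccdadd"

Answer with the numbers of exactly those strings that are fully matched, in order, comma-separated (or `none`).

1

1 → match
2 → no match
3 → no match
4 → no match
5 → no match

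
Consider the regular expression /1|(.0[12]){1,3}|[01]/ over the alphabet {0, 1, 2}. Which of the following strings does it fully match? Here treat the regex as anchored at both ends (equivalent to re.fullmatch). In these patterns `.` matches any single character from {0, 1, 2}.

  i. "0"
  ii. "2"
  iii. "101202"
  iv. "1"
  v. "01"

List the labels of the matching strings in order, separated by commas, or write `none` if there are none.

i, iii, iv

i → match
ii → no match
iii → match
iv → match
v → no match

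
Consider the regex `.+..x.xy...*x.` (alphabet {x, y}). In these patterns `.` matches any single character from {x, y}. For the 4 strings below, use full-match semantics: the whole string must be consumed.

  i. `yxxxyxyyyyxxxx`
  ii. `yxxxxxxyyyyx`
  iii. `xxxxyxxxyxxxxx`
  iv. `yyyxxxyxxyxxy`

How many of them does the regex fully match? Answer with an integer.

3

i → match
ii → no match
iii → match
iv → match
Total matched: 3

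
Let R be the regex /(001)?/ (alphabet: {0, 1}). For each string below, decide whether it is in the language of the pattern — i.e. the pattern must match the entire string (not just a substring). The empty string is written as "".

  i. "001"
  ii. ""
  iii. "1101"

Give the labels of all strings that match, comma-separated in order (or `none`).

i, ii

i → match
ii → match
iii → no match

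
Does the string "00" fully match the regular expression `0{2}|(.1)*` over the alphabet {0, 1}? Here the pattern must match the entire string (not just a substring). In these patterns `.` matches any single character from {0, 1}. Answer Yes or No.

Yes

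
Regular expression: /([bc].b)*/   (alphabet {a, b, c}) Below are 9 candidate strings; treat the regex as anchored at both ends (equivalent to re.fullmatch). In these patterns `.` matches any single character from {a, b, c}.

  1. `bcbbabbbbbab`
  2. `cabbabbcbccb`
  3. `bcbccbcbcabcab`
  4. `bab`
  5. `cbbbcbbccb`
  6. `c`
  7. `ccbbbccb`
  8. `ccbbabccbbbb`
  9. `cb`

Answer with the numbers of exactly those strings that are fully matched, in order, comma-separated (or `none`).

1. `bcbbabbbbbab` → match
2. `cabbabbcbccb` → match
3 → no match
4. `bab` → match
5. `cbbbcbbccb` → no match
6. `c` → no match
7. `ccbbbccb` → no match
8. `ccbbabccbbbb` → match
9. `cb` → no match

1, 2, 4, 8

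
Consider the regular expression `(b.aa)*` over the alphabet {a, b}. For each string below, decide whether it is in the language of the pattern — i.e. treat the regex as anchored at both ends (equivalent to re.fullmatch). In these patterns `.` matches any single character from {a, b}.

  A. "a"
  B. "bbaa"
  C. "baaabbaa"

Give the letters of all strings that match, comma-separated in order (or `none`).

B, C

A. "a" → no match
B. "bbaa" → match
C. "baaabbaa" → match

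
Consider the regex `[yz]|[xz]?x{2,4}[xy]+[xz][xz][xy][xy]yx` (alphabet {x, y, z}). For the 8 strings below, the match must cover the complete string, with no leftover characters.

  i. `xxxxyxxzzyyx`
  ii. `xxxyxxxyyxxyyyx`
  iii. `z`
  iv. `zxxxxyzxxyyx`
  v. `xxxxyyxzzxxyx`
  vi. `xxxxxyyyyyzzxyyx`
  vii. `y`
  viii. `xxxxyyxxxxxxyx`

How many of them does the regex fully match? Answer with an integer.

i → no match
ii → match
iii → match
iv → match
v → match
vi → match
vii → match
viii → match
Total matched: 7

7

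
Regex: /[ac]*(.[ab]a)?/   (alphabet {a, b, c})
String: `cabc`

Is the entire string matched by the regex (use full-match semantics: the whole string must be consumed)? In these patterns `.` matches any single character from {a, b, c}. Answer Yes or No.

No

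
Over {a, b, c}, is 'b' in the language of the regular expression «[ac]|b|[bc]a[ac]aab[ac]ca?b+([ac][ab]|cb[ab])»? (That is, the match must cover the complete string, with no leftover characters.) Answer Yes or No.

Yes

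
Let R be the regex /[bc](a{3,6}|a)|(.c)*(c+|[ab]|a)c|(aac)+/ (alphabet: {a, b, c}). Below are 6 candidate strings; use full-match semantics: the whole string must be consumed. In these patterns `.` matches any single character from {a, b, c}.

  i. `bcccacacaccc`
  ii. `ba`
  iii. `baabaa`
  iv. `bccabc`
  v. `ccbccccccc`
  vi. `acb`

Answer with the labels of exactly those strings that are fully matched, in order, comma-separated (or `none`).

i, ii, v

i → match
ii → match
iii → no match
iv → no match
v → match
vi → no match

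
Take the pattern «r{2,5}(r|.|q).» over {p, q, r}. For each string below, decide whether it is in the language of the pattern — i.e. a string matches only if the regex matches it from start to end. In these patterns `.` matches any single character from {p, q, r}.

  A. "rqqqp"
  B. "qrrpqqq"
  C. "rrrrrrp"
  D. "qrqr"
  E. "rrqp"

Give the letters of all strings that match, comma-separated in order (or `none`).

C, E

A. "rqqqp" → no match
B. "qrrpqqq" → no match — must start with "r"
C. "rrrrrrp" → match
D. "qrqr" → no match — must start with "r"
E. "rrqp" → match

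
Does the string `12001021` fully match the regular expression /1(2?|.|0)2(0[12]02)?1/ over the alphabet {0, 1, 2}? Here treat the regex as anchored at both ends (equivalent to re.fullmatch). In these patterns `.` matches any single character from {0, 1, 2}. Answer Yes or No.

No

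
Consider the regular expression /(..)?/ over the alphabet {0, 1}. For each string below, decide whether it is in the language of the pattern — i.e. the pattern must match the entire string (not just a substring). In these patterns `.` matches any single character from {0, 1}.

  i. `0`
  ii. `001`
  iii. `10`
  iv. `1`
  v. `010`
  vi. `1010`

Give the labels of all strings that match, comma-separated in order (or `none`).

i → no match
ii → no match
iii → match
iv → no match
v → no match
vi → no match

iii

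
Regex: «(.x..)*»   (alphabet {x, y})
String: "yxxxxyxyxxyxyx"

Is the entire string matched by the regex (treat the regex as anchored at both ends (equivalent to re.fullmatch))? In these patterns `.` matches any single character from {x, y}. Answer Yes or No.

No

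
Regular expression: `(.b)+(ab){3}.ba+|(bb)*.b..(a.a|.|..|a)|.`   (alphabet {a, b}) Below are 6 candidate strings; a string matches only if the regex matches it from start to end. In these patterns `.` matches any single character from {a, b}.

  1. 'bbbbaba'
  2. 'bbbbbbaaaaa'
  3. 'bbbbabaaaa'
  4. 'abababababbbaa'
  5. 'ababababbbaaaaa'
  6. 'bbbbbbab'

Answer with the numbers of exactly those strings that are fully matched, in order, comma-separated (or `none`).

1 → match
2 → match
3 → match
4 → match
5 → match
6 → match

1, 2, 3, 4, 5, 6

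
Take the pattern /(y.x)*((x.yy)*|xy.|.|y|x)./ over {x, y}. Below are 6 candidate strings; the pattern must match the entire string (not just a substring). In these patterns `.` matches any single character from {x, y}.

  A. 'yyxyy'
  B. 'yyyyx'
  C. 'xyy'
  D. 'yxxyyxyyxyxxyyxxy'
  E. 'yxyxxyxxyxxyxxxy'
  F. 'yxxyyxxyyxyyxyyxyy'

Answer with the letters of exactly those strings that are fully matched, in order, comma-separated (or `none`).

A → match
B → no match
C → no match
D → match
E → no match
F → no match

A, D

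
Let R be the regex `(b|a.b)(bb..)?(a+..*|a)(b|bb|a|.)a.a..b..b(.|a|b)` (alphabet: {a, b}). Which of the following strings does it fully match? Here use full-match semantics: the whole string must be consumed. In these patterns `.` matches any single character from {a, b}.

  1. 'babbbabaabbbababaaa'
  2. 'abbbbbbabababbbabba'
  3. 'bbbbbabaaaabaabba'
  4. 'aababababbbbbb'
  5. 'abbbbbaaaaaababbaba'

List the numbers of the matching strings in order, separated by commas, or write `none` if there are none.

1 → no match
2 → match
3 → no match
4 → no match
5 → match

2, 5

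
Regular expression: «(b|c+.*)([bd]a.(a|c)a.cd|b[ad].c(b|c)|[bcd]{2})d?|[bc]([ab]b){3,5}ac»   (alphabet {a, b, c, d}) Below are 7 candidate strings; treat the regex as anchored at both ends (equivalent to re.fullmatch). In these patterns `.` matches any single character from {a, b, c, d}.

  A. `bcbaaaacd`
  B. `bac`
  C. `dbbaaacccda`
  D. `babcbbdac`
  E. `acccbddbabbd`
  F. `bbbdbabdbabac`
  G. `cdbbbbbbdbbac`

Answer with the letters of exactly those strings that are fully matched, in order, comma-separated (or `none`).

none

A → no match
B → no match
C → no match
D → no match
E → no match
F → no match
G → no match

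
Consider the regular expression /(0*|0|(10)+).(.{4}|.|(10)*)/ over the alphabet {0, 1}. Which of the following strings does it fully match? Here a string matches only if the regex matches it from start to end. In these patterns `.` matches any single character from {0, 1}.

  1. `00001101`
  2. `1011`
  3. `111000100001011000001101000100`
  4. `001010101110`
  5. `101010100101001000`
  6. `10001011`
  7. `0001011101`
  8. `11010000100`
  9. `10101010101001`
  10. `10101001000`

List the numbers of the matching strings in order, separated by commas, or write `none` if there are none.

1, 2, 9, 10

1 → match
2 → match
3 → no match
4 → no match
5 → no match
6 → no match
7 → no match
8 → no match
9 → match
10 → match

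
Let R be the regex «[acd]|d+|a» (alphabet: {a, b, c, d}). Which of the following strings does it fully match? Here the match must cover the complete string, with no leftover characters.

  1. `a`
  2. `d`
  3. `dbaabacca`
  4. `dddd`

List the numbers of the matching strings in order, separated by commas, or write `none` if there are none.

1, 2, 4

1 → match
2 → match
3 → no match
4 → match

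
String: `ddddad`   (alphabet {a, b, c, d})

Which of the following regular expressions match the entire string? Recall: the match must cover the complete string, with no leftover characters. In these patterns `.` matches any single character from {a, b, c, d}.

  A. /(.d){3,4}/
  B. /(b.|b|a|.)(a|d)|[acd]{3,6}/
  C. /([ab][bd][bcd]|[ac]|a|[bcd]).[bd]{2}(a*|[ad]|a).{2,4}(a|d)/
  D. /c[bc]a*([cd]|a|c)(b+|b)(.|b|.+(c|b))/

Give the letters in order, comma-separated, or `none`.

A, B

A → match
B → match
C → no match
D → no match — must start with `c`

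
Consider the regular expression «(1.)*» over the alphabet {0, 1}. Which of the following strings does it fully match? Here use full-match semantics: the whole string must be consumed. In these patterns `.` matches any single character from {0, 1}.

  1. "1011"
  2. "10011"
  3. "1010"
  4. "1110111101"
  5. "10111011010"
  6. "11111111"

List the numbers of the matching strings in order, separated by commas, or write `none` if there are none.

1. "1011" → match
2. "10011" → no match
3. "1010" → match
4. "1110111101" → no match
5. "10111011010" → no match
6. "11111111" → match

1, 3, 6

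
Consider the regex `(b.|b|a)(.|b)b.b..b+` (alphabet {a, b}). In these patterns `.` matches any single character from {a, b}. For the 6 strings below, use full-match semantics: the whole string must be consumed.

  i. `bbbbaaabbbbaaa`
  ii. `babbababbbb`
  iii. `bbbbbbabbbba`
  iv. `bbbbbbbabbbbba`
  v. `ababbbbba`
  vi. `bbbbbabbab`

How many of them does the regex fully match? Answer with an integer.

1

i → no match — must end with `b`
ii → match
iii → no match — must end with `b`
iv → no match — must end with `b`
v → no match — must end with `b`
vi → no match
Total matched: 1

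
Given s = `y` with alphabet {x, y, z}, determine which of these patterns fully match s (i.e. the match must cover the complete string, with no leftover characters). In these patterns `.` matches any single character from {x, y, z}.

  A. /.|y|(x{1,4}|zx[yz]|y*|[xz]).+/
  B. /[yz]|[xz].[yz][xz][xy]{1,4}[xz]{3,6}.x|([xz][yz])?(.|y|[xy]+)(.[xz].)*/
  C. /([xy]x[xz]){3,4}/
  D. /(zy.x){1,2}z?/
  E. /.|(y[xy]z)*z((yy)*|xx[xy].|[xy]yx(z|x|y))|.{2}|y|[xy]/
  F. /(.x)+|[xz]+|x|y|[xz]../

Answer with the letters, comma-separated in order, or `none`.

A → match
B → match
C → no match
D → no match — must start with `zy`
E → match
F → match

A, B, E, F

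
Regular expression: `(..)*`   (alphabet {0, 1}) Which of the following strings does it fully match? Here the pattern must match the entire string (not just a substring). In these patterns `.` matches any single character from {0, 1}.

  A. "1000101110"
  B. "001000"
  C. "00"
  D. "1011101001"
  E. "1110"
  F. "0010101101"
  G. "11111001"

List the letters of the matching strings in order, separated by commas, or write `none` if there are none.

A, B, C, D, E, F, G

A → match
B → match
C → match
D → match
E → match
F → match
G → match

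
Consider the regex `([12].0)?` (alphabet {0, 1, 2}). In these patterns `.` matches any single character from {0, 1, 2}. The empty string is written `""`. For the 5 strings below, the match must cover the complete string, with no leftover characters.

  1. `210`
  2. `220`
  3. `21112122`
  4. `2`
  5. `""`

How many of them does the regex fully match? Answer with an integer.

3

1. `210` → match
2. `220` → match
3. `21112122` → no match
4. `2` → no match
5. `""` → match
Total matched: 3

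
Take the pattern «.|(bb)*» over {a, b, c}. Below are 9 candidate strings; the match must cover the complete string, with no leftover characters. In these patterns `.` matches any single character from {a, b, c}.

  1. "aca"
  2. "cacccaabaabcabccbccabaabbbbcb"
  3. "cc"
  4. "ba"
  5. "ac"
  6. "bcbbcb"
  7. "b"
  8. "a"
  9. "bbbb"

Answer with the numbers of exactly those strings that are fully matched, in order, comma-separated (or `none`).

7, 8, 9

1 → no match
2 → no match
3 → no match
4 → no match
5 → no match
6 → no match
7 → match
8 → match
9 → match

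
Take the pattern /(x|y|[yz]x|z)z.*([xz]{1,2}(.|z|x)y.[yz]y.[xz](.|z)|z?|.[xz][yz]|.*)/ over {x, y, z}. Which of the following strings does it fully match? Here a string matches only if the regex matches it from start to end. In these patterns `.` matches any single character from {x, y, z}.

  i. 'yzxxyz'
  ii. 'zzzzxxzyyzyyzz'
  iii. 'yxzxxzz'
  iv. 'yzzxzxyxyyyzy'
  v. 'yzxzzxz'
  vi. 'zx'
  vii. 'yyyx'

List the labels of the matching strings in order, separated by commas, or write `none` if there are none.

i → match
ii → match
iii → match
iv → match
v → match
vi → no match
vii → no match

i, ii, iii, iv, v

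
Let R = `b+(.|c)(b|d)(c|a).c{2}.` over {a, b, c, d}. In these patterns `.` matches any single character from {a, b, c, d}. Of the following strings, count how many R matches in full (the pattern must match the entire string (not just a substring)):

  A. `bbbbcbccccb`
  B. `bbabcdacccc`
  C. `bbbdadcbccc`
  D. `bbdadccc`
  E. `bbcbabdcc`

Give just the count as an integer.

2

A → match
B → no match
C → no match
D → match
E → no match
Total matched: 2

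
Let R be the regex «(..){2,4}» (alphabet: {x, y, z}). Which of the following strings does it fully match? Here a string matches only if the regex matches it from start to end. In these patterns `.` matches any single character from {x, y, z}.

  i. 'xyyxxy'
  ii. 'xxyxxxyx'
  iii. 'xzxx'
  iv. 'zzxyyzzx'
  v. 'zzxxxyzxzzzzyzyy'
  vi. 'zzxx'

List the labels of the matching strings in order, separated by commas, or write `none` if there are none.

i → match
ii → match
iii → match
iv → match
v → no match
vi → match

i, ii, iii, iv, vi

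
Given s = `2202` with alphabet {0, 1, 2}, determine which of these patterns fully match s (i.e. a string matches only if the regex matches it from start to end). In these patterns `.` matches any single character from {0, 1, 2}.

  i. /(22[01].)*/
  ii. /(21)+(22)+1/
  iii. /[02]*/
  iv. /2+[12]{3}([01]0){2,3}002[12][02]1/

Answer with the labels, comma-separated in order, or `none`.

i → match
ii → no match — must start with `21`
iii → match
iv → no match — must end with `1`

i, iii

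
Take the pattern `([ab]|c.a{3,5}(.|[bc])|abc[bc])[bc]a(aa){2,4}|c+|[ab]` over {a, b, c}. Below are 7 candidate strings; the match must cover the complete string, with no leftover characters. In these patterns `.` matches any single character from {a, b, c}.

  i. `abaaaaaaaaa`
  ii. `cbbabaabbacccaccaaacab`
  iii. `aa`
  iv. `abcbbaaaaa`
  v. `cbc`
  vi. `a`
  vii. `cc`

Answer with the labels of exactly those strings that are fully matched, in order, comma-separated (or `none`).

i. `abaaaaaaaaa` → match
ii → no match
iii. `aa` → no match
iv. `abcbbaaaaa` → match
v. `cbc` → no match
vi. `a` → match
vii. `cc` → match

i, iv, vi, vii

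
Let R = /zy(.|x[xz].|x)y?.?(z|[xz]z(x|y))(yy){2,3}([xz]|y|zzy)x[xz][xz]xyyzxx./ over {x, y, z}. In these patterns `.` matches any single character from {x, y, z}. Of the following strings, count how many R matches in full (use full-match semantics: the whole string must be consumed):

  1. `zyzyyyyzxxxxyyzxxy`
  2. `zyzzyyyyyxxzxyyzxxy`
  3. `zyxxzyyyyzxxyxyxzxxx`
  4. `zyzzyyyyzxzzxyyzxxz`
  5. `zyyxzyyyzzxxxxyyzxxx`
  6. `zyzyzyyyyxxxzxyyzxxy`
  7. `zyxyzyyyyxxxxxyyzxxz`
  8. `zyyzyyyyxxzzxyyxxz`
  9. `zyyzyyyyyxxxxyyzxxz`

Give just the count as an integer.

5

1 → no match
2 → match
3 → no match
4 → match
5 → no match
6 → match
7 → match
8 → no match
9 → match
Total matched: 5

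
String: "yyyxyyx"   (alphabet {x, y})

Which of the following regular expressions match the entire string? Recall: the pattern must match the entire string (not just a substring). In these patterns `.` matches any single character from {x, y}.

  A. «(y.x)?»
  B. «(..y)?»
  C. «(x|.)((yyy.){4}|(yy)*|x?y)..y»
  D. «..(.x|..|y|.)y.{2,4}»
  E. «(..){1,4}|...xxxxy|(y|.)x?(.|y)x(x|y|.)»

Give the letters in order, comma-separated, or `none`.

A → no match
B → no match
C → no match — must end with "y"
D → match
E → no match

D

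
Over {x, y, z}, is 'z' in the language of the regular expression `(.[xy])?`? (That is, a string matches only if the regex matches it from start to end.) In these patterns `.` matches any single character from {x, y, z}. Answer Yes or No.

No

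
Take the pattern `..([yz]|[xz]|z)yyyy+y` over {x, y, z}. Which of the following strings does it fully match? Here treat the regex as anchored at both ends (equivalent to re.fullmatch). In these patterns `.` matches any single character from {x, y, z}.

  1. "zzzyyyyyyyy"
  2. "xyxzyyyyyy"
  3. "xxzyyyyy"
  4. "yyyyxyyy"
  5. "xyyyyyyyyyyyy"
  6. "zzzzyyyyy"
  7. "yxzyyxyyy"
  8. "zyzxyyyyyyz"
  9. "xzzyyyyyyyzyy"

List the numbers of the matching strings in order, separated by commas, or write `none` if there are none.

1 → match
2 → no match
3 → match
4 → no match
5 → match
6 → no match
7 → no match
8 → no match — must end with "yy"
9 → no match

1, 3, 5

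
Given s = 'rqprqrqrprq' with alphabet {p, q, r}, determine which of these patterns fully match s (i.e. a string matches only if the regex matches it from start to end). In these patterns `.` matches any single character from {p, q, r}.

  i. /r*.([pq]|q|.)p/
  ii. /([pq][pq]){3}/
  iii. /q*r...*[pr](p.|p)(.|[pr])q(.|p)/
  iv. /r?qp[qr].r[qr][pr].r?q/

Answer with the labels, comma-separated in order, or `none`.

iv

i → no match — must end with 'p'
ii → no match
iii → no match
iv → match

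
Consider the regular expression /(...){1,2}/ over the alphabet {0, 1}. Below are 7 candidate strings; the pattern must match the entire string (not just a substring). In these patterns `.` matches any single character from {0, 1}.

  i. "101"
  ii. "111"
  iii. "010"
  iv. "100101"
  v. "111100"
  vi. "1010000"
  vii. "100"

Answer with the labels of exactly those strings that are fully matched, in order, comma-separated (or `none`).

i → match
ii → match
iii → match
iv → match
v → match
vi → no match
vii → match

i, ii, iii, iv, v, vii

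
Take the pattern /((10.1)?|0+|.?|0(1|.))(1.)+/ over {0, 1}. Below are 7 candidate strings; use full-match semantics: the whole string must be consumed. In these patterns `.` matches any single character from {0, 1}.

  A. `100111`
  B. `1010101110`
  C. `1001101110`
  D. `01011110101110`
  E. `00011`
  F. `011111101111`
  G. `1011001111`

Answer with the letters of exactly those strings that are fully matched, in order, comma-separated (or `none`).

A → match
B → match
C → match
D → no match
E → match
F → match
G → no match

A, B, C, E, F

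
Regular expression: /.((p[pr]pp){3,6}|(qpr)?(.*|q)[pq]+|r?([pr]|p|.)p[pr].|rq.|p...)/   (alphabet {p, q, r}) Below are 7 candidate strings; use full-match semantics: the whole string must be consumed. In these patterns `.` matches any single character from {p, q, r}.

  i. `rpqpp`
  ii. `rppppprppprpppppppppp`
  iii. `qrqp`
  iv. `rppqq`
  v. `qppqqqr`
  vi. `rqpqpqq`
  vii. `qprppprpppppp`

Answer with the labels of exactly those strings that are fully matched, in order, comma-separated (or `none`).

i → match
ii → match
iii → match
iv → match
v → no match
vi → match
vii → match

i, ii, iii, iv, vi, vii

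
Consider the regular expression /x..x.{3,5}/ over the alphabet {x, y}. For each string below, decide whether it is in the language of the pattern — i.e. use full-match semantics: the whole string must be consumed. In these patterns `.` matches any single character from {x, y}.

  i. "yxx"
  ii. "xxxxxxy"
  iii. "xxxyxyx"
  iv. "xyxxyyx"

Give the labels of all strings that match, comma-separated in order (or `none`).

i → no match — must start with "x"
ii → match
iii → no match
iv → match

ii, iv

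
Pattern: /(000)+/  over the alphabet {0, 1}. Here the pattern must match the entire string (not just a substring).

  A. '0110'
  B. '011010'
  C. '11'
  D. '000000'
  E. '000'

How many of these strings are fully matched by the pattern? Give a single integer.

A → no match — must start with '000'
B → no match — must start with '000'
C → no match — must start with '000'
D → match
E → match
Total matched: 2

2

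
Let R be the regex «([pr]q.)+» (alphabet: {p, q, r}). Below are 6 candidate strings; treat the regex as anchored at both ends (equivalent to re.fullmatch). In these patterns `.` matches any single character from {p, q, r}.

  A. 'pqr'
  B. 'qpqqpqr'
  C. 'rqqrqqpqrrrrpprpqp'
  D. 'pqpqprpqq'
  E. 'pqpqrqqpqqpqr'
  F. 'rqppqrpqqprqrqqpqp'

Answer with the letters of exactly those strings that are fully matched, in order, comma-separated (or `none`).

A → match
B → no match
C → no match
D → no match
E → no match
F → no match

A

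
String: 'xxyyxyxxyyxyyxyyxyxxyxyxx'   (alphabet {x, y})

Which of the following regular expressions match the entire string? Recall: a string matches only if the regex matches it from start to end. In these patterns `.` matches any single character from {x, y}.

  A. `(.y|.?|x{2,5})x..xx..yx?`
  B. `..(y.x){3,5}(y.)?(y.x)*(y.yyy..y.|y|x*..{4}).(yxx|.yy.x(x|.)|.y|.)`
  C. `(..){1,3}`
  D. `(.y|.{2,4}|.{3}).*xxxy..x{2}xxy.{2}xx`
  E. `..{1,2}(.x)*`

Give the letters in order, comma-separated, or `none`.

B

A → no match
B → match
C → no match
D → no match
E → no match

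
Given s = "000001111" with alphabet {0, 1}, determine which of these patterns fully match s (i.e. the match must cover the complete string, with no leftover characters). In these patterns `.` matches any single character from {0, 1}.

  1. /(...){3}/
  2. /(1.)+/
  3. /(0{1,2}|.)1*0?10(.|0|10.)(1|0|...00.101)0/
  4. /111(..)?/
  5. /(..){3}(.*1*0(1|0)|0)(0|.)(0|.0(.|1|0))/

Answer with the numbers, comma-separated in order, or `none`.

1 → match
2 → no match — must start with "1"
3 → no match — must end with "0"
4 → no match — must start with "111"
5 → no match

1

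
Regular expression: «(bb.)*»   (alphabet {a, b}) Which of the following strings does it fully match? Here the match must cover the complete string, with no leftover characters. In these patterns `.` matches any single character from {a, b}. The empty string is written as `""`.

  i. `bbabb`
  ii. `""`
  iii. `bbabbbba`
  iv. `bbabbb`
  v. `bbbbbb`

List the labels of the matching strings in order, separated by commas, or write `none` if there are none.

i → no match
ii → match
iii → no match
iv → match
v → match

ii, iv, v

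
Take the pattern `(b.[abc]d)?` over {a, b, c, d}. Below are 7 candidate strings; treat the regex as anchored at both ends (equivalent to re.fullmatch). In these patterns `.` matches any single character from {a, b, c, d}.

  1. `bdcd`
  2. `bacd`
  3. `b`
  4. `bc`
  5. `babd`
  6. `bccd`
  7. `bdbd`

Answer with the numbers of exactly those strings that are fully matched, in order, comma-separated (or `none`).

1. `bdcd` → match
2. `bacd` → match
3. `b` → no match
4. `bc` → no match
5. `babd` → match
6. `bccd` → match
7. `bdbd` → match

1, 2, 5, 6, 7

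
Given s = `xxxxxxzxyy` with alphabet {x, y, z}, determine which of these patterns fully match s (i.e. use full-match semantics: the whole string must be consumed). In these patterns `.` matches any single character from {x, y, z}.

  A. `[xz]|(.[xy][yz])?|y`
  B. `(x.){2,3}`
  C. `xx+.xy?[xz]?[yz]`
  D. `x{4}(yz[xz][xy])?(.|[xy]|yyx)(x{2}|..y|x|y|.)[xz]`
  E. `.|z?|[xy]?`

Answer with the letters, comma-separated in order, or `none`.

A → no match
B → no match
C → match
D → no match
E → no match

C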